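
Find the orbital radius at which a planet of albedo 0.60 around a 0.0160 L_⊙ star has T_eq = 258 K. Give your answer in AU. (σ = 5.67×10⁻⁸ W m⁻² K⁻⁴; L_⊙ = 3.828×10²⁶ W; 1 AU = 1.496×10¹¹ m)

d ≈ 0.0931 AU

L = 0.0160 × 3.828×10²⁶ = 6.12×10²⁴ W.
From T_eq⁴ = L(1−A)/(16πσd²): d = √[L(1−A)/(16πσT_eq⁴)].
d = √[6.12×10²⁴ × 0.40 / (16π × 5.67×10⁻⁸ × (258)⁴)] = 1.39×10¹⁰ m = 0.0931 AU.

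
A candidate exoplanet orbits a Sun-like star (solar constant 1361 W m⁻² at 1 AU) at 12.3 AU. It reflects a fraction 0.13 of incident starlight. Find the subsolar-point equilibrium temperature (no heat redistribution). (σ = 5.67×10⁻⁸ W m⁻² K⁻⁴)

T_ss ≈ 108 K

Flux at 12.3 AU: S = 1361/12.3² = 9.00 W m⁻².
At the subsolar point the surface absorbs S(1−A) and emits σT⁴ per unit area — no factor of 4, since only the local patch is in balance.
T = [9.00 × 0.87 / 5.67×10⁻⁸]^(1/4) = (1.38×10⁸)^(1/4) = 108 K.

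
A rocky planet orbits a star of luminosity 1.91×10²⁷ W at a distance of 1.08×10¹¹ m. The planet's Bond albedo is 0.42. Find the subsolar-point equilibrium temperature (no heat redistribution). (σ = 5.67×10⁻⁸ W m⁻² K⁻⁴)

T_ss ≈ 604 K

Flux: S = L/(4πd²) = 1.91×10²⁷/(4π×(1.08×10¹¹)²) = 1.30×10⁴ W m⁻².
At the subsolar point the surface absorbs S(1−A) and emits σT⁴ per unit area — no factor of 4, since only the local patch is in balance.
T = [1.30×10⁴ × 0.58 / 5.67×10⁻⁸]^(1/4) = (1.33×10¹¹)^(1/4) = 604 K.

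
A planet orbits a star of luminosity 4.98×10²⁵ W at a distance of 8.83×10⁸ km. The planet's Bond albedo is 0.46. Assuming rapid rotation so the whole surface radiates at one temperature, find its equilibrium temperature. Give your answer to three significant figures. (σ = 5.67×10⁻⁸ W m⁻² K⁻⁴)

d = 8.83×10⁸ km = 8.83×10¹¹ m.
Flux: S = L/(4πd²) = 4.98×10²⁵/(4π×(8.83×10¹¹)²) = 5.08 W m⁻².
Energy balance: absorbed = emitted ⇒ πR²·S(1−A) = 4πR²·σT_eq⁴, so T_eq⁴ = S(1−A)/(4σ).
T_eq = [5.08 × 0.54 / (4 × 5.67×10⁻⁸)]^(1/4) = (1.21×10⁷)^(1/4) = 59.0 K.

T_eq ≈ 59.0 K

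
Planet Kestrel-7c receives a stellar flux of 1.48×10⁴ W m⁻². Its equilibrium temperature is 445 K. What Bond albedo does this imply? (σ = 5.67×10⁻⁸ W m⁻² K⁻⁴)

From T_eq⁴ = S(1−A)/(4σ): 1−A = 4σT_eq⁴/S.
1−A = 4 × 5.67×10⁻⁸ × (445)⁴ / 1.48×10⁴ = 0.601.

A ≈ 0.40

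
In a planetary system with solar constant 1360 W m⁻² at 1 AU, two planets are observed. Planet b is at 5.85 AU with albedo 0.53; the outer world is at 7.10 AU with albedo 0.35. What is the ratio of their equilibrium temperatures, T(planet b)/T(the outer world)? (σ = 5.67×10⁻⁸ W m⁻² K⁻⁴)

T₁/T₂ ≈ 1.016

T_eq = [S₀(1−A)/(4σd²)]^(1/4), so T ∝ (1−A)^(1/4) / √d.
T₁ = [1360×0.47/(4×5.67×10⁻⁸×5.85²)]^(1/4) = 95.26 K.
T₂ = [1360×0.65/(4×5.67×10⁻⁸×7.10²)]^(1/4) = 93.77 K.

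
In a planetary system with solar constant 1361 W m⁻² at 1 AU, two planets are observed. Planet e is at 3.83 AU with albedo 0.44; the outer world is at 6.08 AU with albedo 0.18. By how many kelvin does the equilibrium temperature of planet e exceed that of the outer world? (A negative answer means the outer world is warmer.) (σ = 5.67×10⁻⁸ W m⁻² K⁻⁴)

T_eq = [S₀(1−A)/(4σd²)]^(1/4), so T ∝ (1−A)^(1/4) / √d.
T₁ = [1361×0.56/(4×5.67×10⁻⁸×3.83²)]^(1/4) = 123.03 K.
T₂ = [1361×0.82/(4×5.67×10⁻⁸×6.08²)]^(1/4) = 107.41 K.

ΔT ≈ 15.6 K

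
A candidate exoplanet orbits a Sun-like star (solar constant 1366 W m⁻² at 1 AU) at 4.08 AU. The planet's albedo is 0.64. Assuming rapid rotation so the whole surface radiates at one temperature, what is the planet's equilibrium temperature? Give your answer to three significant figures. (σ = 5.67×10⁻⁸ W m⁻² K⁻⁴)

Flux at 4.08 AU: S = 1366/4.08² = 82.1 W m⁻².
Energy balance: absorbed = emitted ⇒ πR²·S(1−A) = 4πR²·σT_eq⁴, so T_eq⁴ = S(1−A)/(4σ).
T_eq = [82.1 × 0.36 / (4 × 5.67×10⁻⁸)]^(1/4) = (1.30×10⁸)^(1/4) = 107 K.

T_eq ≈ 107 K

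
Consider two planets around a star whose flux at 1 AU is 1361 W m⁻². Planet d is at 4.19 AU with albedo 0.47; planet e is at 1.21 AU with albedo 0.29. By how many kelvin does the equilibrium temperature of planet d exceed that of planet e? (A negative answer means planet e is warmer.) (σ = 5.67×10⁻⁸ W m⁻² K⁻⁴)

ΔT ≈ -116.2 K

T_eq = [S₀(1−A)/(4σd²)]^(1/4), so T ∝ (1−A)^(1/4) / √d.
T₁ = [1361×0.53/(4×5.67×10⁻⁸×4.19²)]^(1/4) = 116.02 K.
T₂ = [1361×0.71/(4×5.67×10⁻⁸×1.21²)]^(1/4) = 232.26 K.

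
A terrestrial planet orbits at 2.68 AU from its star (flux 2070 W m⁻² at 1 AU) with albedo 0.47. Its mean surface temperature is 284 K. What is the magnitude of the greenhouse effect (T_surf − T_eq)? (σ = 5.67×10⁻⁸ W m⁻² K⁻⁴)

S = 2070/2.68² = 288.2 W m⁻².
T_eq = [S(1−A)/(4σ)]^(1/4) = [288.2×0.53/(4×5.67×10⁻⁸)]^(1/4) = 161.1 K.
ΔT = T_surf − T_eq = 284 − 161.1.

ΔT ≈ 122.9 K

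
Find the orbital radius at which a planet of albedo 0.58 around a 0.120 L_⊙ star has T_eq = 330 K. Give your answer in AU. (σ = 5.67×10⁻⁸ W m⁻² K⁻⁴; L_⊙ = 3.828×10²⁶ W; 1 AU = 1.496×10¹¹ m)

d ≈ 0.160 AU

L = 0.120 × 3.828×10²⁶ = 4.59×10²⁵ W.
From T_eq⁴ = L(1−A)/(16πσd²): d = √[L(1−A)/(16πσT_eq⁴)].
d = √[4.59×10²⁵ × 0.42 / (16π × 5.67×10⁻⁸ × (330)⁴)] = 2.39×10¹⁰ m = 0.160 AU.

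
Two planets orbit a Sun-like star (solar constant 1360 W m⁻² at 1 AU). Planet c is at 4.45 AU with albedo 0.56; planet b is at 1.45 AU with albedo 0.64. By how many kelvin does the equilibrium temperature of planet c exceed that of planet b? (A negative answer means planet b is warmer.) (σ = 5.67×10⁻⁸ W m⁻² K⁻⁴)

ΔT ≈ -71.6 K

T_eq = [S₀(1−A)/(4σd²)]^(1/4), so T ∝ (1−A)^(1/4) / √d.
T₁ = [1360×0.44/(4×5.67×10⁻⁸×4.45²)]^(1/4) = 107.44 K.
T₂ = [1360×0.36/(4×5.67×10⁻⁸×1.45²)]^(1/4) = 179.01 K.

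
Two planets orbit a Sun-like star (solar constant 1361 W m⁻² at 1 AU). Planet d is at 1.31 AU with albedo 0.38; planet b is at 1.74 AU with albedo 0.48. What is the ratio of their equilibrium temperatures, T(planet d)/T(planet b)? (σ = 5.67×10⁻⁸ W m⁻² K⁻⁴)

T₁/T₂ ≈ 1.204

T_eq = [S₀(1−A)/(4σd²)]^(1/4), so T ∝ (1−A)^(1/4) / √d.
T₁ = [1361×0.62/(4×5.67×10⁻⁸×1.31²)]^(1/4) = 215.78 K.
T₂ = [1361×0.52/(4×5.67×10⁻⁸×1.74²)]^(1/4) = 179.18 K.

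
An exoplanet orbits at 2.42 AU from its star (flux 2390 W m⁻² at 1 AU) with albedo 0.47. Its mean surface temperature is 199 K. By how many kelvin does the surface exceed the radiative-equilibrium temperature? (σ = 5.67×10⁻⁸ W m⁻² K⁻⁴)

ΔT ≈ 23.3 K

S = 2390/2.42² = 408.1 W m⁻².
T_eq = [S(1−A)/(4σ)]^(1/4) = [408.1×0.53/(4×5.67×10⁻⁸)]^(1/4) = 175.7 K.
ΔT = T_surf − T_eq = 199 − 175.7.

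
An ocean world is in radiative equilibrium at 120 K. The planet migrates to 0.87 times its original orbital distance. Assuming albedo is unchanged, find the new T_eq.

T_eq ∝ L^(1/4) · d^(−1/2).
T′ = 120 / 0.87^(1/2) = 129 K.

T_eq ≈ 129 K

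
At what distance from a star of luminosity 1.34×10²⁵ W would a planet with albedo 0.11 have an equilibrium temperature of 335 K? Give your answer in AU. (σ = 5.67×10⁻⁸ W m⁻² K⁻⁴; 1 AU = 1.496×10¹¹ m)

From T_eq⁴ = L(1−A)/(16πσd²): d = √[L(1−A)/(16πσT_eq⁴)].
d = √[1.34×10²⁵ × 0.89 / (16π × 5.67×10⁻⁸ × (335)⁴)] = 1.82×10¹⁰ m = 0.122 AU.

d ≈ 0.122 AU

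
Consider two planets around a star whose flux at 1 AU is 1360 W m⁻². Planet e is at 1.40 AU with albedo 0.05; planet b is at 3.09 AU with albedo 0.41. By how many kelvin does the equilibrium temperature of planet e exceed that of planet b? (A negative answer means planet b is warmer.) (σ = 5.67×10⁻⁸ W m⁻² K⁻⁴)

T_eq = [S₀(1−A)/(4σd²)]^(1/4), so T ∝ (1−A)^(1/4) / √d.
T₁ = [1360×0.95/(4×5.67×10⁻⁸×1.40²)]^(1/4) = 232.19 K.
T₂ = [1360×0.59/(4×5.67×10⁻⁸×3.09²)]^(1/4) = 138.74 K.

ΔT ≈ 93.4 K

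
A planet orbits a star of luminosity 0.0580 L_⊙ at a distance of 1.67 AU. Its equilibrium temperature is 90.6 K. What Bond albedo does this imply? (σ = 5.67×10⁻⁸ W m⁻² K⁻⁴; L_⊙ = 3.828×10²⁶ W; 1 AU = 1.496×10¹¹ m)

A ≈ 0.46

d = 1.67 AU = 2.50×10¹¹ m.
L = 0.0580 × 3.828×10²⁶ = 2.22×10²⁵ W.
Flux: S = L/(4πd²) = 2.22×10²⁵/(4π×(2.50×10¹¹)²) = 28.3 W m⁻².
From T_eq⁴ = S(1−A)/(4σ): 1−A = 4σT_eq⁴/S.
1−A = 4 × 5.67×10⁻⁸ × (90.6)⁴ / 28.3 = 0.540.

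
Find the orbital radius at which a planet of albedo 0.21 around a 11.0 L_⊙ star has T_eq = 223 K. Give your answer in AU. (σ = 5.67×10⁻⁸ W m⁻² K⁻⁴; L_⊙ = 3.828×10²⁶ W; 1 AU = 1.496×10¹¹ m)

L = 11.0 × 3.828×10²⁶ = 4.21×10²⁷ W.
From T_eq⁴ = L(1−A)/(16πσd²): d = √[L(1−A)/(16πσT_eq⁴)].
d = √[4.21×10²⁷ × 0.79 / (16π × 5.67×10⁻⁸ × (223)⁴)] = 6.87×10¹¹ m = 4.59 AU.

d ≈ 4.59 AU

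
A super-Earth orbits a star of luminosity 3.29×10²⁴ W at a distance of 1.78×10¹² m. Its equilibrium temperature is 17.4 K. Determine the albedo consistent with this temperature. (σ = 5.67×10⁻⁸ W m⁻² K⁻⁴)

Flux: S = L/(4πd²) = 3.29×10²⁴/(4π×(1.78×10¹²)²) = 0.0826 W m⁻².
From T_eq⁴ = S(1−A)/(4σ): 1−A = 4σT_eq⁴/S.
1−A = 4 × 5.67×10⁻⁸ × (17.4)⁴ / 0.0826 = 0.252.

A ≈ 0.75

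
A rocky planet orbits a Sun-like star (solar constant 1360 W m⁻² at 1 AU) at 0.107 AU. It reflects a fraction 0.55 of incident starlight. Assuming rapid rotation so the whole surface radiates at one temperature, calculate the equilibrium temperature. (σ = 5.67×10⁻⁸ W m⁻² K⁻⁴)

T_eq ≈ 697 K

Flux at 0.107 AU: S = 1360/0.107² = 1.19×10⁵ W m⁻².
Energy balance: absorbed = emitted ⇒ πR²·S(1−A) = 4πR²·σT_eq⁴, so T_eq⁴ = S(1−A)/(4σ).
T_eq = [1.19×10⁵ × 0.45 / (4 × 5.67×10⁻⁸)]^(1/4) = (2.36×10¹¹)^(1/4) = 697 K.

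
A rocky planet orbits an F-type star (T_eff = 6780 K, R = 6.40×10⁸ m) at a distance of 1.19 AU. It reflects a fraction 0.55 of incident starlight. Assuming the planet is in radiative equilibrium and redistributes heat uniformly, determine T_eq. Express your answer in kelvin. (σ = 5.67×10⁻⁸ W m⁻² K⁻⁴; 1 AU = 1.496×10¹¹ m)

d = 1.19 AU = 1.78×10¹¹ m.
L = 4πR_⋆²σT_⋆⁴ = 4π(6.40×10⁸)² × 5.67×10⁻⁸ × (6780)⁴ = 6.17×10²⁶ W.
S = L/(4πd²) = 1550 W m⁻².
Energy balance: absorbed = emitted ⇒ πR²·S(1−A) = 4πR²·σT_eq⁴, so T_eq⁴ = S(1−A)/(4σ).
T_eq = [1550 × 0.45 / (4 × 5.67×10⁻⁸)]^(1/4) = (3.07×10⁹)^(1/4) = 235 K.

T_eq ≈ 235 K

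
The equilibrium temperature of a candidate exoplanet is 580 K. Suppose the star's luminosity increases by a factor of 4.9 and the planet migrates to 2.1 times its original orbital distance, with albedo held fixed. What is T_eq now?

T_eq ≈ 595 K

T_eq ∝ L^(1/4) · d^(−1/2).
T′ = 580 × 4.9^(1/4) / 2.1^(1/2) = 595 K.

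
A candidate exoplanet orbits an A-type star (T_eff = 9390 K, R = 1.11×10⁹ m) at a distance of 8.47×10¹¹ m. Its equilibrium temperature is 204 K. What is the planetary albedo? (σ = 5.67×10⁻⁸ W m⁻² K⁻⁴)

L = 4πR_⋆²σT_⋆⁴ = 4π(1.11×10⁹)² × 5.67×10⁻⁸ × (9390)⁴ = 6.82×10²⁷ W.
S = L/(4πd²) = 757 W m⁻².
From T_eq⁴ = S(1−A)/(4σ): 1−A = 4σT_eq⁴/S.
1−A = 4 × 5.67×10⁻⁸ × (204)⁴ / 757 = 0.519.

A ≈ 0.48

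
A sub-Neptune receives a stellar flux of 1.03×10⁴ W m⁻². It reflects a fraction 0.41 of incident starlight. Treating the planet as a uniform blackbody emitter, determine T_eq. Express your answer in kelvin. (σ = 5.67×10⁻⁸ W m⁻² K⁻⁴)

T_eq ≈ 405 K

Energy balance: absorbed = emitted ⇒ πR²·S(1−A) = 4πR²·σT_eq⁴, so T_eq⁴ = S(1−A)/(4σ).
T_eq = [1.03×10⁴ × 0.59 / (4 × 5.67×10⁻⁸)]^(1/4) = (2.68×10¹⁰)^(1/4) = 405 K.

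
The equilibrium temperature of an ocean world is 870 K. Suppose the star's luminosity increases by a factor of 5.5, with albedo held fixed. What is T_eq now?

T_eq ≈ 1330 K

T_eq ∝ L^(1/4) · d^(−1/2).
T′ = 870 × 5.5^(1/4) = 1330 K.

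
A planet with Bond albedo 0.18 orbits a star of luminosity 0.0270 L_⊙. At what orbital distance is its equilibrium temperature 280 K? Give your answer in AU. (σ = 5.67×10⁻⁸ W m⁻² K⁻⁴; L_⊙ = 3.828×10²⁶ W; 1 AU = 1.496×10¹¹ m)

d ≈ 0.147 AU

L = 0.0270 × 3.828×10²⁶ = 1.03×10²⁵ W.
From T_eq⁴ = L(1−A)/(16πσd²): d = √[L(1−A)/(16πσT_eq⁴)].
d = √[1.03×10²⁵ × 0.82 / (16π × 5.67×10⁻⁸ × (280)⁴)] = 2.20×10¹⁰ m = 0.147 AU.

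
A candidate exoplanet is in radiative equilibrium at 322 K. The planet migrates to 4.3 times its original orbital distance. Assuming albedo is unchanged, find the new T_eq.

T_eq ∝ L^(1/4) · d^(−1/2).
T′ = 322 / 4.3^(1/2) = 155 K.

T_eq ≈ 155 K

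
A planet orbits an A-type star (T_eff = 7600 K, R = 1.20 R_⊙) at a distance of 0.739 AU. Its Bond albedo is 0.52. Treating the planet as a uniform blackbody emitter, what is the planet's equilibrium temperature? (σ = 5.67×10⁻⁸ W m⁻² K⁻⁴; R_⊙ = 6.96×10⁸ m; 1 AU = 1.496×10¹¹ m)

R_⋆ = 1.20 × 6.96×10⁸ = 8.35×10⁸ m.
d = 0.739 AU = 1.11×10¹¹ m.
L = 4πR_⋆²σT_⋆⁴ = 4π(8.35×10⁸)² × 5.67×10⁻⁸ × (7600)⁴ = 1.66×10²⁷ W.
S = L/(4πd²) = 1.08×10⁴ W m⁻².
Energy balance: absorbed = emitted ⇒ πR²·S(1−A) = 4πR²·σT_eq⁴, so T_eq⁴ = S(1−A)/(4σ).
T_eq = [1.08×10⁴ × 0.48 / (4 × 5.67×10⁻⁸)]^(1/4) = (2.28×10¹⁰)^(1/4) = 389 K.

T_eq ≈ 389 K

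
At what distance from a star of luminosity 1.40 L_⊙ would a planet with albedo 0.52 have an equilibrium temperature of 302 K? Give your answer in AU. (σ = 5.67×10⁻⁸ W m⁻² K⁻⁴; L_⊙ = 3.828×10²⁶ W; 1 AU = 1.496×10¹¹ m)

L = 1.40 × 3.828×10²⁶ = 5.36×10²⁶ W.
From T_eq⁴ = L(1−A)/(16πσd²): d = √[L(1−A)/(16πσT_eq⁴)].
d = √[5.36×10²⁶ × 0.48 / (16π × 5.67×10⁻⁸ × (302)⁴)] = 1.04×10¹¹ m = 0.696 AU.

d ≈ 0.696 AU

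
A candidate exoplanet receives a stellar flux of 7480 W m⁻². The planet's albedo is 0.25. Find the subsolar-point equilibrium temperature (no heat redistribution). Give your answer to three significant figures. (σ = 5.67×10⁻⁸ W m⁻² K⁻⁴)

T_ss ≈ 561 K

At the subsolar point the surface absorbs S(1−A) and emits σT⁴ per unit area — no factor of 4, since only the local patch is in balance.
T = [7480 × 0.75 / 5.67×10⁻⁸]^(1/4) = (9.89×10¹⁰)^(1/4) = 561 K.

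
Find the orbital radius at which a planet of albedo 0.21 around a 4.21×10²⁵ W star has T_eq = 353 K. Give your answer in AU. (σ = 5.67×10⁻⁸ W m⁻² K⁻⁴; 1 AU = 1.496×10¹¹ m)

From T_eq⁴ = L(1−A)/(16πσd²): d = √[L(1−A)/(16πσT_eq⁴)].
d = √[4.21×10²⁵ × 0.79 / (16π × 5.67×10⁻⁸ × (353)⁴)] = 2.74×10¹⁰ m = 0.183 AU.

d ≈ 0.183 AU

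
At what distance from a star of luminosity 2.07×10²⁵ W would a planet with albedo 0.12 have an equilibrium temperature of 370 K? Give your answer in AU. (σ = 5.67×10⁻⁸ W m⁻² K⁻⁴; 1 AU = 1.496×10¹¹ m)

d ≈ 0.123 AU

From T_eq⁴ = L(1−A)/(16πσd²): d = √[L(1−A)/(16πσT_eq⁴)].
d = √[2.07×10²⁵ × 0.88 / (16π × 5.67×10⁻⁸ × (370)⁴)] = 1.85×10¹⁰ m = 0.123 AU.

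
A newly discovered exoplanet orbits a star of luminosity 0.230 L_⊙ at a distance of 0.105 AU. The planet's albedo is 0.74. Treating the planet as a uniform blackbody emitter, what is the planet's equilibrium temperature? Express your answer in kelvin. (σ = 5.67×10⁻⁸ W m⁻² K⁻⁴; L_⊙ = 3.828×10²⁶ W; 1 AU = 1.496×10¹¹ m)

T_eq ≈ 425 K

d = 0.105 AU = 1.57×10¹⁰ m.
L = 0.230 × 3.828×10²⁶ = 8.80×10²⁵ W.
Flux: S = L/(4πd²) = 8.80×10²⁵/(4π×(1.57×10¹⁰)²) = 2.84×10⁴ W m⁻².
Energy balance: absorbed = emitted ⇒ πR²·S(1−A) = 4πR²·σT_eq⁴, so T_eq⁴ = S(1−A)/(4σ).
T_eq = [2.84×10⁴ × 0.26 / (4 × 5.67×10⁻⁸)]^(1/4) = (3.26×10¹⁰)^(1/4) = 425 K.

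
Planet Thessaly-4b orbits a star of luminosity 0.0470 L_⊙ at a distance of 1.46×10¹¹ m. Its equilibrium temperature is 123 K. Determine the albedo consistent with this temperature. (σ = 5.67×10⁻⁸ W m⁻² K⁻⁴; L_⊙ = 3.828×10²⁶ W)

A ≈ 0.23

L = 0.0470 × 3.828×10²⁶ = 1.80×10²⁵ W.
Flux: S = L/(4πd²) = 1.80×10²⁵/(4π×(1.46×10¹¹)²) = 67.2 W m⁻².
From T_eq⁴ = S(1−A)/(4σ): 1−A = 4σT_eq⁴/S.
1−A = 4 × 5.67×10⁻⁸ × (123)⁴ / 67.2 = 0.773.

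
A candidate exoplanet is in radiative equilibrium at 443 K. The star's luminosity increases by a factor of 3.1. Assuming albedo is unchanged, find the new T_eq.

T_eq ∝ L^(1/4) · d^(−1/2).
T′ = 443 × 3.1^(1/4) = 588 K.

T_eq ≈ 588 K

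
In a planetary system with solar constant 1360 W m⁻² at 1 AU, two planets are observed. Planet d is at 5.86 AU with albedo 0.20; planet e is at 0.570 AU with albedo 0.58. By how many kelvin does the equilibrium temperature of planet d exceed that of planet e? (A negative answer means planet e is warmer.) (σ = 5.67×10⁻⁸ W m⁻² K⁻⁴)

ΔT ≈ -188.0 K

T_eq = [S₀(1−A)/(4σd²)]^(1/4), so T ∝ (1−A)^(1/4) / √d.
T₁ = [1360×0.80/(4×5.67×10⁻⁸×5.86²)]^(1/4) = 108.72 K.
T₂ = [1360×0.42/(4×5.67×10⁻⁸×0.570²)]^(1/4) = 296.72 K.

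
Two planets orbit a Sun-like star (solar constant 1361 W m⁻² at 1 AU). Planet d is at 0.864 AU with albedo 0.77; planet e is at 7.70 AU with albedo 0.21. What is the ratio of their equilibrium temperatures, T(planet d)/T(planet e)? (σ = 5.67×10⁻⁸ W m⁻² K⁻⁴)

T₁/T₂ ≈ 2.193

T_eq = [S₀(1−A)/(4σd²)]^(1/4), so T ∝ (1−A)^(1/4) / √d.
T₁ = [1361×0.23/(4×5.67×10⁻⁸×0.864²)]^(1/4) = 207.36 K.
T₂ = [1361×0.79/(4×5.67×10⁻⁸×7.70²)]^(1/4) = 94.56 K.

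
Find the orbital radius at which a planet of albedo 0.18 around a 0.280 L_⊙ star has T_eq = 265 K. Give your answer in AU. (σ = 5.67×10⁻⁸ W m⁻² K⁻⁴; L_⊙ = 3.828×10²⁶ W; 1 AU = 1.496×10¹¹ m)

d ≈ 0.529 AU

L = 0.280 × 3.828×10²⁶ = 1.07×10²⁶ W.
From T_eq⁴ = L(1−A)/(16πσd²): d = √[L(1−A)/(16πσT_eq⁴)].
d = √[1.07×10²⁶ × 0.82 / (16π × 5.67×10⁻⁸ × (265)⁴)] = 7.91×10¹⁰ m = 0.529 AU.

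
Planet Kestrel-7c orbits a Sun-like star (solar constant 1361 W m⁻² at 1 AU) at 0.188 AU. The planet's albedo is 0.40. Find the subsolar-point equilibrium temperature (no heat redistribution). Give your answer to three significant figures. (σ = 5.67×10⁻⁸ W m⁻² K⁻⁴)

T_ss ≈ 799 K

Flux at 0.188 AU: S = 1361/0.188² = 3.85×10⁴ W m⁻².
At the subsolar point the surface absorbs S(1−A) and emits σT⁴ per unit area — no factor of 4, since only the local patch is in balance.
T = [3.85×10⁴ × 0.60 / 5.67×10⁻⁸]^(1/4) = (4.07×10¹¹)^(1/4) = 799 K.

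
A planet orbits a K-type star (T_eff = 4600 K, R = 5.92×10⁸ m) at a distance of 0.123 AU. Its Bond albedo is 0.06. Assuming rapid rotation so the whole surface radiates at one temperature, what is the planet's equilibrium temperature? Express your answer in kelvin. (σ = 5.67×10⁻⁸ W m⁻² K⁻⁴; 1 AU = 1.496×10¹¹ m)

d = 0.123 AU = 1.84×10¹⁰ m.
L = 4πR_⋆²σT_⋆⁴ = 4π(5.92×10⁸)² × 5.67×10⁻⁸ × (4600)⁴ = 1.12×10²⁶ W.
S = L/(4πd²) = 2.63×10⁴ W m⁻².
Energy balance: absorbed = emitted ⇒ πR²·S(1−A) = 4πR²·σT_eq⁴, so T_eq⁴ = S(1−A)/(4σ).
T_eq = [2.63×10⁴ × 0.94 / (4 × 5.67×10⁻⁸)]^(1/4) = (1.09×10¹¹)^(1/4) = 574 K.

T_eq ≈ 574 K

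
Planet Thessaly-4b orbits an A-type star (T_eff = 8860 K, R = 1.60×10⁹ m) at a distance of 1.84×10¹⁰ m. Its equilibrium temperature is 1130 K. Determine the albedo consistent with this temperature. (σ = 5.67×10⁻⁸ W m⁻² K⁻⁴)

L = 4πR_⋆²σT_⋆⁴ = 4π(1.60×10⁹)² × 5.67×10⁻⁸ × (8860)⁴ = 1.12×10²⁸ W.
S = L/(4πd²) = 2.64×10⁶ W m⁻².
From T_eq⁴ = S(1−A)/(4σ): 1−A = 4σT_eq⁴/S.
1−A = 4 × 5.67×10⁻⁸ × (1130)⁴ / 2.64×10⁶ = 0.140.

A ≈ 0.86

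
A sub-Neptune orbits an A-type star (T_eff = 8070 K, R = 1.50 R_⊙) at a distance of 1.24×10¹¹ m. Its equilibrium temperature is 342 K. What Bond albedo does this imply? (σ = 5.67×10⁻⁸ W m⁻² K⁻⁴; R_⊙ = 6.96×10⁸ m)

R_⋆ = 1.50 × 6.96×10⁸ = 1.04×10⁹ m.
L = 4πR_⋆²σT_⋆⁴ = 4π(1.04×10⁹)² × 5.67×10⁻⁸ × (8070)⁴ = 3.29×10²⁷ W.
S = L/(4πd²) = 1.70×10⁴ W m⁻².
From T_eq⁴ = S(1−A)/(4σ): 1−A = 4σT_eq⁴/S.
1−A = 4 × 5.67×10⁻⁸ × (342)⁴ / 1.70×10⁴ = 0.182.

A ≈ 0.82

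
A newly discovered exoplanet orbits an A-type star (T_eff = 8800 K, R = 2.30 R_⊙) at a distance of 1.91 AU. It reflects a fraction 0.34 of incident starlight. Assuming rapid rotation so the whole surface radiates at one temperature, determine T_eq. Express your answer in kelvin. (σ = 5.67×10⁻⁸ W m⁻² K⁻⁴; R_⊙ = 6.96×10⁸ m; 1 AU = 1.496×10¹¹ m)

T_eq ≈ 420 K

R_⋆ = 2.30 × 6.96×10⁸ = 1.60×10⁹ m.
d = 1.91 AU = 2.86×10¹¹ m.
L = 4πR_⋆²σT_⋆⁴ = 4π(1.60×10⁹)² × 5.67×10⁻⁸ × (8800)⁴ = 1.09×10²⁸ W.
S = L/(4πd²) = 1.07×10⁴ W m⁻².
Energy balance: absorbed = emitted ⇒ πR²·S(1−A) = 4πR²·σT_eq⁴, so T_eq⁴ = S(1−A)/(4σ).
T_eq = [1.07×10⁴ × 0.66 / (4 × 5.67×10⁻⁸)]^(1/4) = (3.11×10¹⁰)^(1/4) = 420 K.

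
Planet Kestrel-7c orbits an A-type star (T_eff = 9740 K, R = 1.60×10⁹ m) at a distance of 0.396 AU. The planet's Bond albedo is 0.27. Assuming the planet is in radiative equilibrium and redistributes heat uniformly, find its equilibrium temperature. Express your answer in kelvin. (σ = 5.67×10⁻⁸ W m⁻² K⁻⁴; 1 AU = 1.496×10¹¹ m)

d = 0.396 AU = 5.92×10¹⁰ m.
L = 4πR_⋆²σT_⋆⁴ = 4π(1.60×10⁹)² × 5.67×10⁻⁸ × (9740)⁴ = 1.64×10²⁸ W.
S = L/(4πd²) = 3.72×10⁵ W m⁻².
Energy balance: absorbed = emitted ⇒ πR²·S(1−A) = 4πR²·σT_eq⁴, so T_eq⁴ = S(1−A)/(4σ).
T_eq = [3.72×10⁵ × 0.73 / (4 × 5.67×10⁻⁸)]^(1/4) = (1.20×10¹²)^(1/4) = 1050 K.

T_eq ≈ 1050 K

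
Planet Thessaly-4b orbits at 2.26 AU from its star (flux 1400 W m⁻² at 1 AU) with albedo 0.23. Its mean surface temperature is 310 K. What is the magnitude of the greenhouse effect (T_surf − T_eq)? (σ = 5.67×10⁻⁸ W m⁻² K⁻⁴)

ΔT ≈ 135.3 K

S = 1400/2.26² = 274.1 W m⁻².
T_eq = [S(1−A)/(4σ)]^(1/4) = [274.1×0.77/(4×5.67×10⁻⁸)]^(1/4) = 174.7 K.
ΔT = T_surf − T_eq = 310 − 174.7.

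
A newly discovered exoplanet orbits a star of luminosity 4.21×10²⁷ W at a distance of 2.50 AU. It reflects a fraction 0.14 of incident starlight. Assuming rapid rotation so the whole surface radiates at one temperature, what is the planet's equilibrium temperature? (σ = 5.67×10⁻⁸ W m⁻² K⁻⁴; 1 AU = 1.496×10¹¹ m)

T_eq ≈ 309 K

d = 2.50 AU = 3.74×10¹¹ m.
Flux: S = L/(4πd²) = 4.21×10²⁷/(4π×(3.74×10¹¹)²) = 2400 W m⁻².
Energy balance: absorbed = emitted ⇒ πR²·S(1−A) = 4πR²·σT_eq⁴, so T_eq⁴ = S(1−A)/(4σ).
T_eq = [2400 × 0.86 / (4 × 5.67×10⁻⁸)]^(1/4) = (9.08×10⁹)^(1/4) = 309 K.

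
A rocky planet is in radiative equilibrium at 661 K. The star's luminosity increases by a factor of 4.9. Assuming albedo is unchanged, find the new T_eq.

T_eq ≈ 983 K

T_eq ∝ L^(1/4) · d^(−1/2).
T′ = 661 × 4.9^(1/4) = 983 K.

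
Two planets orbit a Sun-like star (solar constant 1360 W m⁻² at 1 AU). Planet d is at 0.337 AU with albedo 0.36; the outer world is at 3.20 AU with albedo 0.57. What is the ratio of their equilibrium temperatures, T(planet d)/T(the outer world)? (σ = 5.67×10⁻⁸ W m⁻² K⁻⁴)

T_eq = [S₀(1−A)/(4σd²)]^(1/4), so T ∝ (1−A)^(1/4) / √d.
T₁ = [1360×0.64/(4×5.67×10⁻⁸×0.337²)]^(1/4) = 428.75 K.
T₂ = [1360×0.43/(4×5.67×10⁻⁸×3.20²)]^(1/4) = 125.97 K.

T₁/T₂ ≈ 3.404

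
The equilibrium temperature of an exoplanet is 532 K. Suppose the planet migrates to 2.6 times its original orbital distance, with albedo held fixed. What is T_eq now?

T_eq ≈ 330 K

T_eq ∝ L^(1/4) · d^(−1/2).
T′ = 532 / 2.6^(1/2) = 330 K.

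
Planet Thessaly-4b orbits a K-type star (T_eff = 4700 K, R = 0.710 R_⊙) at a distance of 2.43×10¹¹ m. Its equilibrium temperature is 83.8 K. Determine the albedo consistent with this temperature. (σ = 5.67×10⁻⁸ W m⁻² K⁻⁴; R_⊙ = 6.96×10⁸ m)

R_⋆ = 0.710 × 6.96×10⁸ = 4.94×10⁸ m.
L = 4πR_⋆²σT_⋆⁴ = 4π(4.94×10⁸)² × 5.67×10⁻⁸ × (4700)⁴ = 8.49×10²⁵ W.
S = L/(4πd²) = 114 W m⁻².
From T_eq⁴ = S(1−A)/(4σ): 1−A = 4σT_eq⁴/S.
1−A = 4 × 5.67×10⁻⁸ × (83.8)⁴ / 114 = 0.098.

A ≈ 0.90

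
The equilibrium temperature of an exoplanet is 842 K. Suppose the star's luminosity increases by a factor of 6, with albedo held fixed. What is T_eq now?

T_eq ≈ 1320 K

T_eq ∝ L^(1/4) · d^(−1/2).
T′ = 842 × 6^(1/4) = 1320 K.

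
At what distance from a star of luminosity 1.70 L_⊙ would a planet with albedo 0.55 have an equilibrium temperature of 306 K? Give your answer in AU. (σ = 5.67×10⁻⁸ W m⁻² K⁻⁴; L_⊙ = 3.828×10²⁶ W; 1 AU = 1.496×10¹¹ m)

d ≈ 0.724 AU

L = 1.70 × 3.828×10²⁶ = 6.51×10²⁶ W.
From T_eq⁴ = L(1−A)/(16πσd²): d = √[L(1−A)/(16πσT_eq⁴)].
d = √[6.51×10²⁶ × 0.45 / (16π × 5.67×10⁻⁸ × (306)⁴)] = 1.08×10¹¹ m = 0.724 AU.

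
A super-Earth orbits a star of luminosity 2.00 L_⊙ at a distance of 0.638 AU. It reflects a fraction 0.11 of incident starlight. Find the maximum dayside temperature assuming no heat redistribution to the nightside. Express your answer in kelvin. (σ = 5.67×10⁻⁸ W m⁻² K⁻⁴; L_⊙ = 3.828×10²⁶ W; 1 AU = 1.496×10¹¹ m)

d = 0.638 AU = 9.54×10¹⁰ m.
L = 2.00 × 3.828×10²⁶ = 7.66×10²⁶ W.
Flux: S = L/(4πd²) = 7.66×10²⁶/(4π×(9.54×10¹⁰)²) = 6690 W m⁻².
With no redistribution each surface element balances locally: S(1−A) = σT⁴.
T = [6690 × 0.89 / 5.67×10⁻⁸]^(1/4) = (1.05×10¹¹)^(1/4) = 569 K.

T_ss ≈ 569 K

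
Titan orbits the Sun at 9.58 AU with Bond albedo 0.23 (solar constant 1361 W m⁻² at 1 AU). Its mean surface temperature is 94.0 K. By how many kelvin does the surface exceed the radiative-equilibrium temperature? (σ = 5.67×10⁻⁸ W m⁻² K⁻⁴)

ΔT ≈ 9.8 K

S = 1361/9.58² = 14.83 W m⁻².
T_eq = [S(1−A)/(4σ)]^(1/4) = [14.83×0.77/(4×5.67×10⁻⁸)]^(1/4) = 84.2 K.
ΔT = T_surf − T_eq = 94 − 84.2.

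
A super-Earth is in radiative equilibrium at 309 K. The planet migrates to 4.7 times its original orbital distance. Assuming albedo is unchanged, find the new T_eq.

T_eq ∝ L^(1/4) · d^(−1/2).
T′ = 309 / 4.7^(1/2) = 143 K.

T_eq ≈ 143 K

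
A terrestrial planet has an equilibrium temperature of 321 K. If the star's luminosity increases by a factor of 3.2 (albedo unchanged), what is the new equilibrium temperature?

T_eq ∝ L^(1/4) · d^(−1/2).
T′ = 321 × 3.2^(1/4) = 429 K.

T_eq ≈ 429 K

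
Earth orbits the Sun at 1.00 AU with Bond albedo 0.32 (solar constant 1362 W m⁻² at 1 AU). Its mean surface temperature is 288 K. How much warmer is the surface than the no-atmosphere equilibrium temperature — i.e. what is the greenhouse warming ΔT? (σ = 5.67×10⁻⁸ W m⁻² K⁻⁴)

ΔT ≈ 35.2 K

S = 1362/1.00² = 1362 W m⁻².
T_eq = [S(1−A)/(4σ)]^(1/4) = [1362×0.68/(4×5.67×10⁻⁸)]^(1/4) = 252.8 K.
ΔT = T_surf − T_eq = 288 − 252.8.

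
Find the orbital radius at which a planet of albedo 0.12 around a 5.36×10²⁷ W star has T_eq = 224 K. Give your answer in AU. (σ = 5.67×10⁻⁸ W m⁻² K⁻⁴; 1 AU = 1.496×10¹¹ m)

From T_eq⁴ = L(1−A)/(16πσd²): d = √[L(1−A)/(16πσT_eq⁴)].
d = √[5.36×10²⁷ × 0.88 / (16π × 5.67×10⁻⁸ × (224)⁴)] = 8.11×10¹¹ m = 5.42 AU.

d ≈ 5.42 AU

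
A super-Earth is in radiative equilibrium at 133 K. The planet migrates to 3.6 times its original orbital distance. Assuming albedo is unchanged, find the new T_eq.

T_eq ≈ 70.1 K

T_eq ∝ L^(1/4) · d^(−1/2).
T′ = 133 / 3.6^(1/2) = 70.1 K.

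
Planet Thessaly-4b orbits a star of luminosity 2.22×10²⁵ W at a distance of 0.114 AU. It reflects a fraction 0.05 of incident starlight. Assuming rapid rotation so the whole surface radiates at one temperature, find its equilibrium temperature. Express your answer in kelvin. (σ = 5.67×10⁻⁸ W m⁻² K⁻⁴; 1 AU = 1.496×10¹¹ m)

T_eq ≈ 399 K

d = 0.114 AU = 1.71×10¹⁰ m.
Flux: S = L/(4πd²) = 2.22×10²⁵/(4π×(1.71×10¹⁰)²) = 6070 W m⁻².
Energy balance: absorbed = emitted ⇒ πR²·S(1−A) = 4πR²·σT_eq⁴, so T_eq⁴ = S(1−A)/(4σ).
T_eq = [6070 × 0.95 / (4 × 5.67×10⁻⁸)]^(1/4) = (2.54×10¹⁰)^(1/4) = 399 K.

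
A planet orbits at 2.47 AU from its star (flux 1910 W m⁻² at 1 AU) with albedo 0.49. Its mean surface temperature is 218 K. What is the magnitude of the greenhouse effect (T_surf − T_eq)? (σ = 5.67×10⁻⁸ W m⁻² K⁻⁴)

S = 1910/2.47² = 313.1 W m⁻².
T_eq = [S(1−A)/(4σ)]^(1/4) = [313.1×0.51/(4×5.67×10⁻⁸)]^(1/4) = 162.9 K.
ΔT = T_surf − T_eq = 218 − 162.9.

ΔT ≈ 55.1 K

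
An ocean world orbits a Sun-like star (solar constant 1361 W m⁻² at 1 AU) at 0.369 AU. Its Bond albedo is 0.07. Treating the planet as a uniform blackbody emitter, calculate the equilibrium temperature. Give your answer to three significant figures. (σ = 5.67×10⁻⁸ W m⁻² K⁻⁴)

Flux at 0.369 AU: S = 1361/0.369² = 1.00×10⁴ W m⁻².
Energy balance: absorbed = emitted ⇒ πR²·S(1−A) = 4πR²·σT_eq⁴, so T_eq⁴ = S(1−A)/(4σ).
T_eq = [1.00×10⁴ × 0.93 / (4 × 5.67×10⁻⁸)]^(1/4) = (4.10×10¹⁰)^(1/4) = 450 K.

T_eq ≈ 450 K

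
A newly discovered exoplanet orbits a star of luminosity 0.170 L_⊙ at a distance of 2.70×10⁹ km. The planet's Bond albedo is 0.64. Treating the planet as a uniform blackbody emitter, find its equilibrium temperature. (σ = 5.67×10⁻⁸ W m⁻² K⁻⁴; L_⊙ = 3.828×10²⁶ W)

T_eq ≈ 32.6 K

d = 2.70×10⁹ km = 2.70×10¹² m.
L = 0.170 × 3.828×10²⁶ = 6.51×10²⁵ W.
Flux: S = L/(4πd²) = 6.51×10²⁵/(4π×(2.70×10¹²)²) = 0.710 W m⁻².
Energy balance: absorbed = emitted ⇒ πR²·S(1−A) = 4πR²·σT_eq⁴, so T_eq⁴ = S(1−A)/(4σ).
T_eq = [0.710 × 0.36 / (4 × 5.67×10⁻⁸)]^(1/4) = (1.13×10⁶)^(1/4) = 32.6 K.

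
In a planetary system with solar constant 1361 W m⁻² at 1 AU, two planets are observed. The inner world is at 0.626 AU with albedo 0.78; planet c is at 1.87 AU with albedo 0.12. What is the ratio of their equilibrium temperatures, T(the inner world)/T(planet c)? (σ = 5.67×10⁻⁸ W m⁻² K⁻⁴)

T_eq = [S₀(1−A)/(4σd²)]^(1/4), so T ∝ (1−A)^(1/4) / √d.
T₁ = [1361×0.22/(4×5.67×10⁻⁸×0.626²)]^(1/4) = 240.92 K.
T₂ = [1361×0.88/(4×5.67×10⁻⁸×1.87²)]^(1/4) = 197.13 K.

T₁/T₂ ≈ 1.222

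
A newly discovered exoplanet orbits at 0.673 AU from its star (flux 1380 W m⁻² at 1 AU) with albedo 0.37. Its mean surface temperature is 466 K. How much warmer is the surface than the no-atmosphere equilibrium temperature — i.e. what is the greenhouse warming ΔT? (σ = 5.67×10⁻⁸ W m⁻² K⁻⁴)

S = 1380/0.673² = 3047 W m⁻².
T_eq = [S(1−A)/(4σ)]^(1/4) = [3047×0.63/(4×5.67×10⁻⁸)]^(1/4) = 303.3 K.
ΔT = T_surf − T_eq = 466 − 303.3.

ΔT ≈ 162.7 K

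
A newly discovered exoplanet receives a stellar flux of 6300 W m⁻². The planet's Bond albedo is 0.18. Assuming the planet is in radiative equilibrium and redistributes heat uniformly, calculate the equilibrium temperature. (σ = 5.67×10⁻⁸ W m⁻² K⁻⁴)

T_eq ≈ 388 K

Energy balance: absorbed = emitted ⇒ πR²·S(1−A) = 4πR²·σT_eq⁴, so T_eq⁴ = S(1−A)/(4σ).
T_eq = [6300 × 0.82 / (4 × 5.67×10⁻⁸)]^(1/4) = (2.28×10¹⁰)^(1/4) = 388 K.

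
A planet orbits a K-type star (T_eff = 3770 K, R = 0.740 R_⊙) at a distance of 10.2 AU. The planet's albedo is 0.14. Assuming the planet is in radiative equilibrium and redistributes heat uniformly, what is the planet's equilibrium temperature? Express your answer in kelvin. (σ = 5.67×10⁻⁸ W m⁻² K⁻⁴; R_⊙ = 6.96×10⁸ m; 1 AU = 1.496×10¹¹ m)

R_⋆ = 0.740 × 6.96×10⁸ = 5.15×10⁸ m.
d = 10.2 AU = 1.53×10¹² m.
L = 4πR_⋆²σT_⋆⁴ = 4π(5.15×10⁸)² × 5.67×10⁻⁸ × (3770)⁴ = 3.82×10²⁵ W.
S = L/(4πd²) = 1.30 W m⁻².
Energy balance: absorbed = emitted ⇒ πR²·S(1−A) = 4πR²·σT_eq⁴, so T_eq⁴ = S(1−A)/(4σ).
T_eq = [1.30 × 0.86 / (4 × 5.67×10⁻⁸)]^(1/4) = (4.95×10⁶)^(1/4) = 47.2 K.

T_eq ≈ 47.2 K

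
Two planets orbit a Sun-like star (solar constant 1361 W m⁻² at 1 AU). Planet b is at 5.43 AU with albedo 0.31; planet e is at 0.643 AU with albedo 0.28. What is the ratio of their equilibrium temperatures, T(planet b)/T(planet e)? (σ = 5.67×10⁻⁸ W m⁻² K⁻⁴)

T_eq = [S₀(1−A)/(4σd²)]^(1/4), so T ∝ (1−A)^(1/4) / √d.
T₁ = [1361×0.69/(4×5.67×10⁻⁸×5.43²)]^(1/4) = 108.86 K.
T₂ = [1361×0.72/(4×5.67×10⁻⁸×0.643²)]^(1/4) = 319.73 K.

T₁/T₂ ≈ 0.340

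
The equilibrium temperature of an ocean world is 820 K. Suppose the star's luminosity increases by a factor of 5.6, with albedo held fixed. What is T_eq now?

T_eq ≈ 1260 K

T_eq ∝ L^(1/4) · d^(−1/2).
T′ = 820 × 5.6^(1/4) = 1260 K.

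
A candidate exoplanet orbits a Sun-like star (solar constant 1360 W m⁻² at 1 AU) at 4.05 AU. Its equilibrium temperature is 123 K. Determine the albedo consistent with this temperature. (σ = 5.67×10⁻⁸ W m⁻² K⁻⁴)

Flux at 4.05 AU: S = 1360/4.05² = 82.9 W m⁻².
From T_eq⁴ = S(1−A)/(4σ): 1−A = 4σT_eq⁴/S.
1−A = 4 × 5.67×10⁻⁸ × (123)⁴ / 82.9 = 0.626.

A ≈ 0.37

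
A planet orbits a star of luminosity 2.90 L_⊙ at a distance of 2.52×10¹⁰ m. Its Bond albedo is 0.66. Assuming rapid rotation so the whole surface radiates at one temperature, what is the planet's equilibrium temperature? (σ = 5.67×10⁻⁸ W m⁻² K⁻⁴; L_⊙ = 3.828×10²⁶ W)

T_eq ≈ 676 K

L = 2.90 × 3.828×10²⁶ = 1.11×10²⁷ W.
Flux: S = L/(4πd²) = 1.11×10²⁷/(4π×(2.52×10¹⁰)²) = 1.39×10⁵ W m⁻².
Energy balance: absorbed = emitted ⇒ πR²·S(1−A) = 4πR²·σT_eq⁴, so T_eq⁴ = S(1−A)/(4σ).
T_eq = [1.39×10⁵ × 0.34 / (4 × 5.67×10⁻⁸)]^(1/4) = (2.09×10¹¹)^(1/4) = 676 K.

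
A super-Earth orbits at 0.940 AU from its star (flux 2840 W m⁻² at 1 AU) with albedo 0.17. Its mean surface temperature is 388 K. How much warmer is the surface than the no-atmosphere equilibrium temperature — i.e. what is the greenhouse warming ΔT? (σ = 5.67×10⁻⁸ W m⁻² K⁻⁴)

ΔT ≈ 58.7 K

S = 2840/0.940² = 3214 W m⁻².
T_eq = [S(1−A)/(4σ)]^(1/4) = [3214×0.83/(4×5.67×10⁻⁸)]^(1/4) = 329.3 K.
ΔT = T_surf − T_eq = 388 − 329.3.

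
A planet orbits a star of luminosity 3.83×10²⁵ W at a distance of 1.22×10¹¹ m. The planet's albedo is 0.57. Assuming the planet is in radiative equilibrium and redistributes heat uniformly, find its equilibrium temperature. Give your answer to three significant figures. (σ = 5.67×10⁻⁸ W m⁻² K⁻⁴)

Flux: S = L/(4πd²) = 3.83×10²⁵/(4π×(1.22×10¹¹)²) = 205 W m⁻².
Energy balance: absorbed = emitted ⇒ πR²·S(1−A) = 4πR²·σT_eq⁴, so T_eq⁴ = S(1−A)/(4σ).
T_eq = [205 × 0.43 / (4 × 5.67×10⁻⁸)]^(1/4) = (3.88×10⁸)^(1/4) = 140 K.

T_eq ≈ 140 K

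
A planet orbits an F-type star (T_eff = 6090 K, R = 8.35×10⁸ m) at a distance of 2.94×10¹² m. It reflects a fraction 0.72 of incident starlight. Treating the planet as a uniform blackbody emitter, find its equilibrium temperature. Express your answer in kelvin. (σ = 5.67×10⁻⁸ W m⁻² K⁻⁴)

T_eq ≈ 52.8 K

L = 4πR_⋆²σT_⋆⁴ = 4π(8.35×10⁸)² × 5.67×10⁻⁸ × (6090)⁴ = 6.83×10²⁶ W.
S = L/(4πd²) = 6.29 W m⁻².
Energy balance: absorbed = emitted ⇒ πR²·S(1−A) = 4πR²·σT_eq⁴, so T_eq⁴ = S(1−A)/(4σ).
T_eq = [6.29 × 0.28 / (4 × 5.67×10⁻⁸)]^(1/4) = (7.77×10⁶)^(1/4) = 52.8 K.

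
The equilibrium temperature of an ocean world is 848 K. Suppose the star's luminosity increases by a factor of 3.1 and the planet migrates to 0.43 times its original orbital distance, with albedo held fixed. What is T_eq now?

T_eq ∝ L^(1/4) · d^(−1/2).
T′ = 848 × 3.1^(1/4) / 0.43^(1/2) = 1720 K.

T_eq ≈ 1720 K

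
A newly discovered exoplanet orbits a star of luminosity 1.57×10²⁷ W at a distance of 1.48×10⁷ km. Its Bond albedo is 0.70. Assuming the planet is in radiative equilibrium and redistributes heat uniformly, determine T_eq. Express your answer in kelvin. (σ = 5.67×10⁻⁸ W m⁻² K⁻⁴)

T_eq ≈ 932 K

d = 1.48×10⁷ km = 1.48×10¹⁰ m.
Flux: S = L/(4πd²) = 1.57×10²⁷/(4π×(1.48×10¹⁰)²) = 5.70×10⁵ W m⁻².
Energy balance: absorbed = emitted ⇒ πR²·S(1−A) = 4πR²·σT_eq⁴, so T_eq⁴ = S(1−A)/(4σ).
T_eq = [5.70×10⁵ × 0.30 / (4 × 5.67×10⁻⁸)]^(1/4) = (7.54×10¹¹)^(1/4) = 932 K.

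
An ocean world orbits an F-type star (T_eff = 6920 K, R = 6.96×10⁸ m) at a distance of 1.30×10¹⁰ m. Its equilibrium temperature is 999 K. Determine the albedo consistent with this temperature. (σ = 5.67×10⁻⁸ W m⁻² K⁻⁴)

L = 4πR_⋆²σT_⋆⁴ = 4π(6.96×10⁸)² × 5.67×10⁻⁸ × (6920)⁴ = 7.91×10²⁶ W.
S = L/(4πd²) = 3.73×10⁵ W m⁻².
From T_eq⁴ = S(1−A)/(4σ): 1−A = 4σT_eq⁴/S.
1−A = 4 × 5.67×10⁻⁸ × (999)⁴ / 3.73×10⁵ = 0.606.

A ≈ 0.39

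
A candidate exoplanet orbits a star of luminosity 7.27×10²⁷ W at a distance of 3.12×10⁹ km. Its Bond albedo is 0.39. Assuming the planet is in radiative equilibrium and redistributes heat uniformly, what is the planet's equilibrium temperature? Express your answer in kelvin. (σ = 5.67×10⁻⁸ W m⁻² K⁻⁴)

T_eq ≈ 112 K

d = 3.12×10⁹ km = 3.12×10¹² m.
Flux: S = L/(4πd²) = 7.27×10²⁷/(4π×(3.12×10¹²)²) = 59.4 W m⁻².
Energy balance: absorbed = emitted ⇒ πR²·S(1−A) = 4πR²·σT_eq⁴, so T_eq⁴ = S(1−A)/(4σ).
T_eq = [59.4 × 0.61 / (4 × 5.67×10⁻⁸)]^(1/4) = (1.60×10⁸)^(1/4) = 112 K.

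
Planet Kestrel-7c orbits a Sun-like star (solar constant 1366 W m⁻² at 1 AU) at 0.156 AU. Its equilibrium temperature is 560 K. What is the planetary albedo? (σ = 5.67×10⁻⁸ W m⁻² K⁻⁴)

Flux at 0.156 AU: S = 1366/0.156² = 5.61×10⁴ W m⁻².
From T_eq⁴ = S(1−A)/(4σ): 1−A = 4σT_eq⁴/S.
1−A = 4 × 5.67×10⁻⁸ × (560)⁴ / 5.61×10⁴ = 0.397.

A ≈ 0.60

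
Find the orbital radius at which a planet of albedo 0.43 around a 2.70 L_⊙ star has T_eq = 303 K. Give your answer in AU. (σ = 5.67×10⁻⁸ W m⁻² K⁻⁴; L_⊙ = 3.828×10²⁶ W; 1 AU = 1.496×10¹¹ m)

L = 2.70 × 3.828×10²⁶ = 1.03×10²⁷ W.
From T_eq⁴ = L(1−A)/(16πσd²): d = √[L(1−A)/(16πσT_eq⁴)].
d = √[1.03×10²⁷ × 0.57 / (16π × 5.67×10⁻⁸ × (303)⁴)] = 1.57×10¹¹ m = 1.05 AU.

d ≈ 1.05 AU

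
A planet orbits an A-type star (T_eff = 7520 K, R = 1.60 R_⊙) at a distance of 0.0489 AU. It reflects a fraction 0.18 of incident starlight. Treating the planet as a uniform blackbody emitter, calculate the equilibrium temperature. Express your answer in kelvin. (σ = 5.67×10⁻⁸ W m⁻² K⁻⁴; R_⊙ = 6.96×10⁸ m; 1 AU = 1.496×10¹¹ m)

T_eq ≈ 1970 K

R_⋆ = 1.60 × 6.96×10⁸ = 1.11×10⁹ m.
d = 0.0489 AU = 7.32×10⁹ m.
L = 4πR_⋆²σT_⋆⁴ = 4π(1.11×10⁹)² × 5.67×10⁻⁸ × (7520)⁴ = 2.83×10²⁷ W.
S = L/(4πd²) = 4.20×10⁶ W m⁻².
Energy balance: absorbed = emitted ⇒ πR²·S(1−A) = 4πR²·σT_eq⁴, so T_eq⁴ = S(1−A)/(4σ).
T_eq = [4.20×10⁶ × 0.82 / (4 × 5.67×10⁻⁸)]^(1/4) = (1.52×10¹³)^(1/4) = 1970 K.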